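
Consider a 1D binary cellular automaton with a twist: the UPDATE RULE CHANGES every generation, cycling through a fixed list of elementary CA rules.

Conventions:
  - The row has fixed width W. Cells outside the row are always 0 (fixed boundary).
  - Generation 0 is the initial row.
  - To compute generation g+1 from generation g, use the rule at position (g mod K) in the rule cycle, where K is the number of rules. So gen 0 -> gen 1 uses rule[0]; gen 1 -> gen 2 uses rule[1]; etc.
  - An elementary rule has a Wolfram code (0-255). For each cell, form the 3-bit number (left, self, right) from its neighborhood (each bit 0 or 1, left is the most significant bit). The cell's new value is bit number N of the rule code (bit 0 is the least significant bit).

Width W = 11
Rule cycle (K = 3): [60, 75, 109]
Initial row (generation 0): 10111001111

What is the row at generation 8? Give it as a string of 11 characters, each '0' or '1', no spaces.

Gen 0: 10111001111
Gen 1 (rule 60): 11100101000
Gen 2 (rule 75): 10101000011
Gen 3 (rule 109): 11111011011
Gen 4 (rule 60): 10000110110
Gen 5 (rule 75): 00111110110
Gen 6 (rule 109): 10100011110
Gen 7 (rule 60): 11110010001
Gen 8 (rule 75): 10010100110

Answer: 10010100110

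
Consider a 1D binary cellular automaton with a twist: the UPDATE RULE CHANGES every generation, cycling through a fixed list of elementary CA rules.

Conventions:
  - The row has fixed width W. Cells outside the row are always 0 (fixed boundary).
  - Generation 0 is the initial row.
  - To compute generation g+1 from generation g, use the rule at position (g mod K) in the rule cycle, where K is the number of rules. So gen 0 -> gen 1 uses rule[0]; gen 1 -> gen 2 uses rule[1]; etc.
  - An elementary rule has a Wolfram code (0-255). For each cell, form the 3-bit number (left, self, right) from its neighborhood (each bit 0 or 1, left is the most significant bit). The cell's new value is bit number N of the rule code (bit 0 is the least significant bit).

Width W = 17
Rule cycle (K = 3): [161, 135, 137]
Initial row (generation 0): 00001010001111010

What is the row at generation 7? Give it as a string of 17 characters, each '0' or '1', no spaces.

Answer: 11100110000100111

Derivation:
Gen 0: 00001010001111010
Gen 1 (rule 161): 11100100100110100
Gen 2 (rule 135): 01001101101000101
Gen 3 (rule 137): 00001001000010000
Gen 4 (rule 161): 11100000011000111
Gen 5 (rule 135): 01001111100011010
Gen 6 (rule 137): 00001111001010000
Gen 7 (rule 161): 11100110000100111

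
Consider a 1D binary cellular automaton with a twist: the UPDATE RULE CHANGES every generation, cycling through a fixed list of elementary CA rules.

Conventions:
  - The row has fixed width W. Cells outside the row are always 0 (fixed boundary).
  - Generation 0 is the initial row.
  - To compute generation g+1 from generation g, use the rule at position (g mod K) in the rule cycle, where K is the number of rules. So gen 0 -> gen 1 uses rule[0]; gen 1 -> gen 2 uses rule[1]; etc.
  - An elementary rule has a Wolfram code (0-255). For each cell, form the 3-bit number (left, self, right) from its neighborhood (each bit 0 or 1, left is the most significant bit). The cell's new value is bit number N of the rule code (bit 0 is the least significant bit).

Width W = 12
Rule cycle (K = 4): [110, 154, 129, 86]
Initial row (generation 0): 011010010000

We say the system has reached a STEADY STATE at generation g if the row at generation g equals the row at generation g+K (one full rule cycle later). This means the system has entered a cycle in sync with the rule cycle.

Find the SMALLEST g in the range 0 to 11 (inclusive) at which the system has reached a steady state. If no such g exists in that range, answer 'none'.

Answer: none

Derivation:
Gen 0: 011010010000
Gen 1 (rule 110): 111110110000
Gen 2 (rule 154): 111100101000
Gen 3 (rule 129): 011000000011
Gen 4 (rule 86): 101100000101
Gen 5 (rule 110): 111100001111
Gen 6 (rule 154): 111010011110
Gen 7 (rule 129): 010000001100
Gen 8 (rule 86): 111000010110
Gen 9 (rule 110): 101000111110
Gen 10 (rule 154): 000101111101
Gen 11 (rule 129): 110000111000
Gen 12 (rule 86): 011001001100
Gen 13 (rule 110): 111011011100
Gen 14 (rule 154): 110010011010
Gen 15 (rule 129): 000000000000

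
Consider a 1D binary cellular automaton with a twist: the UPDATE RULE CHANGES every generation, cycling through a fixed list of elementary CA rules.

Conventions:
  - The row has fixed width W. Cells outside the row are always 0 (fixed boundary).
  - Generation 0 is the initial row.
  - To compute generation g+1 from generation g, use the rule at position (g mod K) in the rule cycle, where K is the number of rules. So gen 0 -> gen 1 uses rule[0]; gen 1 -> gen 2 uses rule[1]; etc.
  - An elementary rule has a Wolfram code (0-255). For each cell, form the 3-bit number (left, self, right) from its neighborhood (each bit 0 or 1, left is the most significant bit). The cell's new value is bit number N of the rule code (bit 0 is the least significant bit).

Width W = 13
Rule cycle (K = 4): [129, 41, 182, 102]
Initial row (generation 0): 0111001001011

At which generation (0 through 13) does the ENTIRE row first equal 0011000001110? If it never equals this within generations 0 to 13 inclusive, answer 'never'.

Gen 0: 0111001001011
Gen 1 (rule 129): 0010000000000
Gen 2 (rule 41): 1000111111111
Gen 3 (rule 182): 1101011111110
Gen 4 (rule 102): 0111100000010
Gen 5 (rule 129): 0011001111000
Gen 6 (rule 41): 1010001000011
Gen 7 (rule 182): 1111011100100
Gen 8 (rule 102): 0001100101100
Gen 9 (rule 129): 1100000000001
Gen 10 (rule 41): 1001111111100
Gen 11 (rule 182): 1110111111010
Gen 12 (rule 102): 0011000001110
Gen 13 (rule 129): 1000011100100

Answer: 12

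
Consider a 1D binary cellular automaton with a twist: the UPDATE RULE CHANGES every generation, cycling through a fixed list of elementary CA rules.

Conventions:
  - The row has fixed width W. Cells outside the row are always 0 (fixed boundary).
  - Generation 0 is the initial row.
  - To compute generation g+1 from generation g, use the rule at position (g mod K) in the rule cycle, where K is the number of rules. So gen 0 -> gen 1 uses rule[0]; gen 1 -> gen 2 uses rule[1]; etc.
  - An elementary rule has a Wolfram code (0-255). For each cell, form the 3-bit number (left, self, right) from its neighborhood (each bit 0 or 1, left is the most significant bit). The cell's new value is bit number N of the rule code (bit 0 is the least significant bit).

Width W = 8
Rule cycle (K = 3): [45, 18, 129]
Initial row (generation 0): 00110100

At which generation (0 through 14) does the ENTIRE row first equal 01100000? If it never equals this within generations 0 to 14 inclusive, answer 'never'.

Answer: never

Derivation:
Gen 0: 00110100
Gen 1 (rule 45): 10101101
Gen 2 (rule 18): 00000000
Gen 3 (rule 129): 11111111
Gen 4 (rule 45): 10000000
Gen 5 (rule 18): 01000000
Gen 6 (rule 129): 00011111
Gen 7 (rule 45): 11010000
Gen 8 (rule 18): 00001000
Gen 9 (rule 129): 11100011
Gen 10 (rule 45): 10001010
Gen 11 (rule 18): 01010001
Gen 12 (rule 129): 00000100
Gen 13 (rule 45): 11110101
Gen 14 (rule 18): 00000000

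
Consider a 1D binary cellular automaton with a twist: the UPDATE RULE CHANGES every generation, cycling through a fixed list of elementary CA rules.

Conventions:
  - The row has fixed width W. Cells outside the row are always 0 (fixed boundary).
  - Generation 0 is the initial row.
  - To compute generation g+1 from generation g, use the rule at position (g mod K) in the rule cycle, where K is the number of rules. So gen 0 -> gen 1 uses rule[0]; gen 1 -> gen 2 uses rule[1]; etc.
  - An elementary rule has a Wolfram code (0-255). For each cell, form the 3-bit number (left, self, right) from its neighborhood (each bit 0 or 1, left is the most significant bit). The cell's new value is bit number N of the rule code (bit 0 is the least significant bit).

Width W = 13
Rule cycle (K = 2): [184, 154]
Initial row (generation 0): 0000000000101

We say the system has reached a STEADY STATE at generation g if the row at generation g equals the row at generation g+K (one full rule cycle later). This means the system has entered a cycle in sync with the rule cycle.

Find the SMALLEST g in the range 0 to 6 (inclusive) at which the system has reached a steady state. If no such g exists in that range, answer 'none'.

Answer: 0

Derivation:
Gen 0: 0000000000101
Gen 1 (rule 184): 0000000000010
Gen 2 (rule 154): 0000000000101
Gen 3 (rule 184): 0000000000010
Gen 4 (rule 154): 0000000000101
Gen 5 (rule 184): 0000000000010
Gen 6 (rule 154): 0000000000101
Gen 7 (rule 184): 0000000000010
Gen 8 (rule 154): 0000000000101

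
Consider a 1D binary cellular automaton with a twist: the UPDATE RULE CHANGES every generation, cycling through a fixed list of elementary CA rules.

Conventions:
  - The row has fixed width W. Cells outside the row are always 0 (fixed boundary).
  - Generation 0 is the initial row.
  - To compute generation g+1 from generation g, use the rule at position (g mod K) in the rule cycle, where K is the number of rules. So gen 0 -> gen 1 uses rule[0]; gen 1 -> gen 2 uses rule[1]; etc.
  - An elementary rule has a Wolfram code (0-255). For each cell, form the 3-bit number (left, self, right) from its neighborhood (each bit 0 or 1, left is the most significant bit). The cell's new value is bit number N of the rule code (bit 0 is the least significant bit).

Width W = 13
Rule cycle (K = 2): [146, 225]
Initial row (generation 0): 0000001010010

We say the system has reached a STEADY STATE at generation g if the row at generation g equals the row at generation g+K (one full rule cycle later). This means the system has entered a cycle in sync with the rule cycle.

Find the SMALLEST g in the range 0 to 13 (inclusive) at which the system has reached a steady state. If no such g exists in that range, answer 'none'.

Gen 0: 0000001010010
Gen 1 (rule 146): 0000010001101
Gen 2 (rule 225): 1111000100110
Gen 3 (rule 146): 0110101011001
Gen 4 (rule 225): 0011010101000
Gen 5 (rule 146): 0100000000100
Gen 6 (rule 225): 0001111110001
Gen 7 (rule 146): 0010111101010
Gen 8 (rule 225): 1001011110100
Gen 9 (rule 146): 0110001100010
Gen 10 (rule 225): 0010100101000
Gen 11 (rule 146): 0100011000100
Gen 12 (rule 225): 0001001010001
Gen 13 (rule 146): 0010110001010
Gen 14 (rule 225): 1001010100100
Gen 15 (rule 146): 0110000011010

Answer: none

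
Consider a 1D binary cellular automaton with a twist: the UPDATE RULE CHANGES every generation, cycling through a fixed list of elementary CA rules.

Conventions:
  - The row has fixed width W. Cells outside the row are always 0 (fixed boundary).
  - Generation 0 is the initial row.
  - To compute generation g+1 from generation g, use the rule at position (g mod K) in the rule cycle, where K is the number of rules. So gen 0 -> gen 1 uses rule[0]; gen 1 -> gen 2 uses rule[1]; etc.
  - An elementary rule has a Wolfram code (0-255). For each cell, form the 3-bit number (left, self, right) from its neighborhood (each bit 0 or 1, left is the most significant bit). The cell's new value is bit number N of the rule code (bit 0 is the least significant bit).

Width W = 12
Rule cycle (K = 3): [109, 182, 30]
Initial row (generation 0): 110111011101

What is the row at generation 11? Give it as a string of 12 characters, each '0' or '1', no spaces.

Gen 0: 110111011101
Gen 1 (rule 109): 111101110111
Gen 2 (rule 182): 011010101010
Gen 3 (rule 30): 110010101011
Gen 4 (rule 109): 110011111111
Gen 5 (rule 182): 001101111110
Gen 6 (rule 30): 011001000001
Gen 7 (rule 109): 011001011101
Gen 8 (rule 182): 100111101011
Gen 9 (rule 30): 111100001010
Gen 10 (rule 109): 100101101110
Gen 11 (rule 182): 111110010101

Answer: 111110010101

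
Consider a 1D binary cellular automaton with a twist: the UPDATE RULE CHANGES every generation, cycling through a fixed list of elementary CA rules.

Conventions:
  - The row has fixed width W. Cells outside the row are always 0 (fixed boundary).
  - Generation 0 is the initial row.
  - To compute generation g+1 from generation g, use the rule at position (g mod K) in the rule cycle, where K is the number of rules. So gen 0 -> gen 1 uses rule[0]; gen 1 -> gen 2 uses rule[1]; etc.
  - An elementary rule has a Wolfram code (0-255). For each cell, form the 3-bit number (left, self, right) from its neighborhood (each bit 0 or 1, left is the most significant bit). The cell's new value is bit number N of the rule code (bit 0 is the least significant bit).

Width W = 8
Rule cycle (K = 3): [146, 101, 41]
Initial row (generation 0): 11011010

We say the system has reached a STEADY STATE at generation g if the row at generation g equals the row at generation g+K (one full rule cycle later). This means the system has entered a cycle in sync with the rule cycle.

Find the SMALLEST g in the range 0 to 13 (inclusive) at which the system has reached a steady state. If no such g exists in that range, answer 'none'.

Gen 0: 11011010
Gen 1 (rule 146): 00000001
Gen 2 (rule 101): 11111101
Gen 3 (rule 41): 10000010
Gen 4 (rule 146): 01000101
Gen 5 (rule 101): 01010111
Gen 6 (rule 41): 00101100
Gen 7 (rule 146): 01000010
Gen 8 (rule 101): 01011010
Gen 9 (rule 41): 00110100
Gen 10 (rule 146): 01000010
Gen 11 (rule 101): 01011010
Gen 12 (rule 41): 00110100
Gen 13 (rule 146): 01000010
Gen 14 (rule 101): 01011010
Gen 15 (rule 41): 00110100
Gen 16 (rule 146): 01000010

Answer: 7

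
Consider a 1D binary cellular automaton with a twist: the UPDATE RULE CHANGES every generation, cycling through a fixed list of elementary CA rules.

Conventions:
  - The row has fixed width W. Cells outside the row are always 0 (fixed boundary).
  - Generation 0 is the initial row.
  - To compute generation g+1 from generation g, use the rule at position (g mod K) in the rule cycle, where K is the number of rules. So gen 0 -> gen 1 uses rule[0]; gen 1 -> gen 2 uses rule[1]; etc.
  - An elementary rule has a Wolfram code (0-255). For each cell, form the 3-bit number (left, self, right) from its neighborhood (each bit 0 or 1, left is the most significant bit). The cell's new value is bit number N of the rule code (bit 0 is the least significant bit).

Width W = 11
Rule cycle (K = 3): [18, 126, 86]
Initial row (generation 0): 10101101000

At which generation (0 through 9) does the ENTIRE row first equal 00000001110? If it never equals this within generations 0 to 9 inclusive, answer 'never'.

Answer: 2

Derivation:
Gen 0: 10101101000
Gen 1 (rule 18): 00000000100
Gen 2 (rule 126): 00000001110
Gen 3 (rule 86): 00000010011
Gen 4 (rule 18): 00000101100
Gen 5 (rule 126): 00001111110
Gen 6 (rule 86): 00010000011
Gen 7 (rule 18): 00101000100
Gen 8 (rule 126): 01111101110
Gen 9 (rule 86): 10000100011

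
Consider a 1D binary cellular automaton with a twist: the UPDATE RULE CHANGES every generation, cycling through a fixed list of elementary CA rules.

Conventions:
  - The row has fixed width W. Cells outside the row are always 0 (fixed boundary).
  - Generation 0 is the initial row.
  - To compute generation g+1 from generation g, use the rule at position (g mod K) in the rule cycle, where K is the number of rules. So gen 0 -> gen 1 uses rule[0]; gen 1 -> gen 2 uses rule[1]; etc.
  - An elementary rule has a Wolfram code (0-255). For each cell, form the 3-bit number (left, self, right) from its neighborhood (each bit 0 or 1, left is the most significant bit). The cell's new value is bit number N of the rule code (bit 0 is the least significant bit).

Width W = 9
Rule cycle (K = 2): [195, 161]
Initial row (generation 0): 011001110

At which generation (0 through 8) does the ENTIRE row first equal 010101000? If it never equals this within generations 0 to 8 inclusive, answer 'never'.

Answer: 2

Derivation:
Gen 0: 011001110
Gen 1 (rule 195): 101010110
Gen 2 (rule 161): 010101000
Gen 3 (rule 195): 100000011
Gen 4 (rule 161): 001111000
Gen 5 (rule 195): 110111011
Gen 6 (rule 161): 001010100
Gen 7 (rule 195): 110000001
Gen 8 (rule 161): 000111100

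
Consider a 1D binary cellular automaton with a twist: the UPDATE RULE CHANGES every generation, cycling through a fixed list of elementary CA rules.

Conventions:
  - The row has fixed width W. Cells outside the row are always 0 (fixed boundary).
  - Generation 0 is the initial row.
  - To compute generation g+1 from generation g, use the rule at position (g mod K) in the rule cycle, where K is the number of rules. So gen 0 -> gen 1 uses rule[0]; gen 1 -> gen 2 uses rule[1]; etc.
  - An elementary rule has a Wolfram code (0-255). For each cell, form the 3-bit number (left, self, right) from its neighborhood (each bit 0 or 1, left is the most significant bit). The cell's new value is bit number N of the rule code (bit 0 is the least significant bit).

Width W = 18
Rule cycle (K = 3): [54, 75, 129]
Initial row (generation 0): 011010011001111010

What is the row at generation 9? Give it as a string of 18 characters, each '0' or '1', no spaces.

Gen 0: 011010011001111010
Gen 1 (rule 54): 100111100110000111
Gen 2 (rule 75): 001100101110111101
Gen 3 (rule 129): 100000000100011000
Gen 4 (rule 54): 110000001110100100
Gen 5 (rule 75): 110111111010001001
Gen 6 (rule 129): 000011110000100000
Gen 7 (rule 54): 000100001001110000
Gen 8 (rule 75): 111001110011010111
Gen 9 (rule 129): 010000100000000010

Answer: 010000100000000010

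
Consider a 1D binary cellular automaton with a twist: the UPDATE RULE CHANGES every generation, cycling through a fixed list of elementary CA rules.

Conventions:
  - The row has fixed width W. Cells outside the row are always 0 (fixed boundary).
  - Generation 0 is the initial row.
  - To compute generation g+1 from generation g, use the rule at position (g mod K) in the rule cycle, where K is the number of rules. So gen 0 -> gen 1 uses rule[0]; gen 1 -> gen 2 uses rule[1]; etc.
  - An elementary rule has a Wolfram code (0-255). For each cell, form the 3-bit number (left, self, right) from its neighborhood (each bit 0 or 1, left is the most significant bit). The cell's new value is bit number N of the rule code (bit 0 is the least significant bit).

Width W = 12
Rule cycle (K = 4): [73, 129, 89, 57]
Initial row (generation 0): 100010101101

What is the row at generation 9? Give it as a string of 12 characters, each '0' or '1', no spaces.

Gen 0: 100010101101
Gen 1 (rule 73): 001000001100
Gen 2 (rule 129): 100011100001
Gen 3 (rule 89): 011010111100
Gen 4 (rule 57): 010101100011
Gen 5 (rule 73): 000001101011
Gen 6 (rule 129): 111100000000
Gen 7 (rule 89): 100111111111
Gen 8 (rule 57): 010100000000
Gen 9 (rule 73): 000001111111

Answer: 000001111111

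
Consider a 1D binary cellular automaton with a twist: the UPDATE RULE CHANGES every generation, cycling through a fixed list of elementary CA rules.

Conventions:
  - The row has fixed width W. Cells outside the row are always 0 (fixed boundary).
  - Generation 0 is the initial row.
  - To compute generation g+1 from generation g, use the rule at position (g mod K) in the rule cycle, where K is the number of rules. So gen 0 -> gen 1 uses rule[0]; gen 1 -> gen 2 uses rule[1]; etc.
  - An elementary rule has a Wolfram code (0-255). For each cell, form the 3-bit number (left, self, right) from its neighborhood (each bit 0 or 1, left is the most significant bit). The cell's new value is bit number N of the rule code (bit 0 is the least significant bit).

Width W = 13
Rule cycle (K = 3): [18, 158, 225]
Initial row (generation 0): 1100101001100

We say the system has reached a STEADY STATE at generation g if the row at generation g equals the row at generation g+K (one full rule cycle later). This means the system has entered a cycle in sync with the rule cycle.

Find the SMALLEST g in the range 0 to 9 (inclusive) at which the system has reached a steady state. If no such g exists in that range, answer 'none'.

Gen 0: 1100101001100
Gen 1 (rule 18): 0011000110010
Gen 2 (rule 158): 0110101101111
Gen 3 (rule 225): 0011010110111
Gen 4 (rule 18): 0100000000000
Gen 5 (rule 158): 1110000000000
Gen 6 (rule 225): 0110111111111
Gen 7 (rule 18): 1000000000000
Gen 8 (rule 158): 1100000000000
Gen 9 (rule 225): 0101111111111
Gen 10 (rule 18): 1000000000000
Gen 11 (rule 158): 1100000000000
Gen 12 (rule 225): 0101111111111

Answer: 7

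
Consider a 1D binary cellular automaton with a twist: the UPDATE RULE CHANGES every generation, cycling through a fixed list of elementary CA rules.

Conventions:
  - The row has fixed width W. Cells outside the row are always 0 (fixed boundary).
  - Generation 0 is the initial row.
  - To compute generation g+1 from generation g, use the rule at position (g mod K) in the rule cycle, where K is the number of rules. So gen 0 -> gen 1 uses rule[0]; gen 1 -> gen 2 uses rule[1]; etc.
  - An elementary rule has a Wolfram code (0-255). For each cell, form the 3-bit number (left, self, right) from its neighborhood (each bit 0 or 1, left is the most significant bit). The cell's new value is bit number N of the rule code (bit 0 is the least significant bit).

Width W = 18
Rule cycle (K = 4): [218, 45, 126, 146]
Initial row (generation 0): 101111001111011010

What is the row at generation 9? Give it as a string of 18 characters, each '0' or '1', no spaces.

Gen 0: 101111001111011010
Gen 1 (rule 218): 001111111111011001
Gen 2 (rule 45): 101000000000110001
Gen 3 (rule 126): 111100000001111011
Gen 4 (rule 146): 011010000010110000
Gen 5 (rule 218): 111001000100111000
Gen 6 (rule 45): 100001010100100011
Gen 7 (rule 126): 110011111111110111
Gen 8 (rule 146): 001101111111100010
Gen 9 (rule 218): 011101111111110101

Answer: 011101111111110101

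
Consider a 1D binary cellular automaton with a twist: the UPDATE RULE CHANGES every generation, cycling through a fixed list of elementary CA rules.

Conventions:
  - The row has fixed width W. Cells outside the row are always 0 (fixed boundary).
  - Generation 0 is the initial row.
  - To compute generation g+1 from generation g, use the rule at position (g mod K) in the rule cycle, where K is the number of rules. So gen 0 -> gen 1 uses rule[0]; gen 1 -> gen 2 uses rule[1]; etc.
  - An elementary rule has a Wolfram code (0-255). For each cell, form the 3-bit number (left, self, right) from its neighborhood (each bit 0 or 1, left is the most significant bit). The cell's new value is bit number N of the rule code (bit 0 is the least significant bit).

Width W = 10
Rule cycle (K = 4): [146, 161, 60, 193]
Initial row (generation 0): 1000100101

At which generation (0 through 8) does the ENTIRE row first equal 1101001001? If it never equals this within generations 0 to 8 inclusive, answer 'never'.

Gen 0: 1000100101
Gen 1 (rule 146): 0101011000
Gen 2 (rule 161): 0010100011
Gen 3 (rule 60): 0011110010
Gen 4 (rule 193): 1001110000
Gen 5 (rule 146): 0110101000
Gen 6 (rule 161): 0001010011
Gen 7 (rule 60): 0001111010
Gen 8 (rule 193): 1100111000

Answer: never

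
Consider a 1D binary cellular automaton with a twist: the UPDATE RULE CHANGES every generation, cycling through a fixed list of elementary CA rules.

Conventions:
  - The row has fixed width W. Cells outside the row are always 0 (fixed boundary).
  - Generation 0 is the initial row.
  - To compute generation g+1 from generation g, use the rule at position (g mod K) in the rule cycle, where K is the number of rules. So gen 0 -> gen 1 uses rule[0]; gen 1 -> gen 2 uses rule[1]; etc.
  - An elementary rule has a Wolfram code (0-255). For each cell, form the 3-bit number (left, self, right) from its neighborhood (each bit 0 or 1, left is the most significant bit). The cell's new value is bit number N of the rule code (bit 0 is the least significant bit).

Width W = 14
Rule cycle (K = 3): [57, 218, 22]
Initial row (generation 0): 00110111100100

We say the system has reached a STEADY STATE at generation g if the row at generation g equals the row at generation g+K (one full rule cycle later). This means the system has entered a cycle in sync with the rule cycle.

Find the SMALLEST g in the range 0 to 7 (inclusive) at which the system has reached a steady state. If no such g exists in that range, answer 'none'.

Gen 0: 00110111100100
Gen 1 (rule 57): 10101100010011
Gen 2 (rule 218): 00001110101111
Gen 3 (rule 22): 00010000100000
Gen 4 (rule 57): 11001110011111
Gen 5 (rule 218): 11111111111111
Gen 6 (rule 22): 00000000000000
Gen 7 (rule 57): 11111111111111
Gen 8 (rule 218): 11111111111111
Gen 9 (rule 22): 00000000000000
Gen 10 (rule 57): 11111111111111

Answer: 5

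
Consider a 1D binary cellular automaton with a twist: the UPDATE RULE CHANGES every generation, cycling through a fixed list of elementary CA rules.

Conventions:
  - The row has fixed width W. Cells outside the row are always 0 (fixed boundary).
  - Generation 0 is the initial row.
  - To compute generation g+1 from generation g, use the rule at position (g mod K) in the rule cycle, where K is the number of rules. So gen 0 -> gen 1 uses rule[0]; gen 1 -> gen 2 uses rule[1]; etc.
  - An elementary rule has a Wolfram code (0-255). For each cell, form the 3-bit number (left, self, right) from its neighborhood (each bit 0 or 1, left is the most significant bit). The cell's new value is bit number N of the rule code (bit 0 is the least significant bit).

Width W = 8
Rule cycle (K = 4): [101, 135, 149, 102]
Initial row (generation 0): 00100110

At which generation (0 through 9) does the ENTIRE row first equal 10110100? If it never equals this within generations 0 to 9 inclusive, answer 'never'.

Answer: never

Derivation:
Gen 0: 00100110
Gen 1 (rule 101): 10100010
Gen 2 (rule 135): 10101110
Gen 3 (rule 149): 10100101
Gen 4 (rule 102): 11101111
Gen 5 (rule 101): 00110001
Gen 6 (rule 135): 11000111
Gen 7 (rule 149): 00110010
Gen 8 (rule 102): 01010110
Gen 9 (rule 101): 01111010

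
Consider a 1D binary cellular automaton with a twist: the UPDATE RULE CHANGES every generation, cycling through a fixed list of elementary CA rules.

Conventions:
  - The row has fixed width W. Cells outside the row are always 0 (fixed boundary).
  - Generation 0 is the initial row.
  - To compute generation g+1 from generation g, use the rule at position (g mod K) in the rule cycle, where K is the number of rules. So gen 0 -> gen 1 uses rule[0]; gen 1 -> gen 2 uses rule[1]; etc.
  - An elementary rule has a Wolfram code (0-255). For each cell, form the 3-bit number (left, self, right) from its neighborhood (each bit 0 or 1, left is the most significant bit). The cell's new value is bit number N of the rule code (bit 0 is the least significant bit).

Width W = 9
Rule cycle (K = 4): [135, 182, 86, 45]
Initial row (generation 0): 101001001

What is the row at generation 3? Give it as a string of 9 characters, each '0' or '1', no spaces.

Answer: 000111110

Derivation:
Gen 0: 101001001
Gen 1 (rule 135): 101011011
Gen 2 (rule 182): 111100100
Gen 3 (rule 86): 000111110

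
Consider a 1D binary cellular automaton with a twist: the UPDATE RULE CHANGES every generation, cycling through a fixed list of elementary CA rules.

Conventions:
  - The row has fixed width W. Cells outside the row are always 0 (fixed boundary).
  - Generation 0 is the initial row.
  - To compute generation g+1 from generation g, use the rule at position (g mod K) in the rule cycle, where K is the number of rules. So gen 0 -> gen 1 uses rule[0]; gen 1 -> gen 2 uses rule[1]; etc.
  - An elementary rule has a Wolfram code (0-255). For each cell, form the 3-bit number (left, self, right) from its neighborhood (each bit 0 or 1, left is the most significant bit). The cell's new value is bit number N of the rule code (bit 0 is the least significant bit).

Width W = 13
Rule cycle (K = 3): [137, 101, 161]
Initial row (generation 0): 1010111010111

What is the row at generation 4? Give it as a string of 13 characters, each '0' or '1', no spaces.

Gen 0: 1010111010111
Gen 1 (rule 137): 0000110000110
Gen 2 (rule 101): 1110010110010
Gen 3 (rule 161): 0100001000000
Gen 4 (rule 137): 0001100011111

Answer: 0001100011111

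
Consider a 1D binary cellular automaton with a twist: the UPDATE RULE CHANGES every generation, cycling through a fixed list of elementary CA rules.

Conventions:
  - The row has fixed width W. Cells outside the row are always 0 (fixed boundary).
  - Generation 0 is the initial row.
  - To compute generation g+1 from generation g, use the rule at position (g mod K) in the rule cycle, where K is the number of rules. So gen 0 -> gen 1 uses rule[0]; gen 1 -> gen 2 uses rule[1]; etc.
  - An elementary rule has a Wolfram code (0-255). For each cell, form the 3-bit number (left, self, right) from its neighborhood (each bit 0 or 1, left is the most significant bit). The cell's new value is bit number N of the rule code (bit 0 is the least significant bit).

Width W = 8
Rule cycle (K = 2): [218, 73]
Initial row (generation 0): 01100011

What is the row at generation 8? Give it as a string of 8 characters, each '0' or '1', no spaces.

Gen 0: 01100011
Gen 1 (rule 218): 11110111
Gen 2 (rule 73): 10010101
Gen 3 (rule 218): 01100000
Gen 4 (rule 73): 01101111
Gen 5 (rule 218): 11101111
Gen 6 (rule 73): 10101001
Gen 7 (rule 218): 00000110
Gen 8 (rule 73): 11110110

Answer: 11110110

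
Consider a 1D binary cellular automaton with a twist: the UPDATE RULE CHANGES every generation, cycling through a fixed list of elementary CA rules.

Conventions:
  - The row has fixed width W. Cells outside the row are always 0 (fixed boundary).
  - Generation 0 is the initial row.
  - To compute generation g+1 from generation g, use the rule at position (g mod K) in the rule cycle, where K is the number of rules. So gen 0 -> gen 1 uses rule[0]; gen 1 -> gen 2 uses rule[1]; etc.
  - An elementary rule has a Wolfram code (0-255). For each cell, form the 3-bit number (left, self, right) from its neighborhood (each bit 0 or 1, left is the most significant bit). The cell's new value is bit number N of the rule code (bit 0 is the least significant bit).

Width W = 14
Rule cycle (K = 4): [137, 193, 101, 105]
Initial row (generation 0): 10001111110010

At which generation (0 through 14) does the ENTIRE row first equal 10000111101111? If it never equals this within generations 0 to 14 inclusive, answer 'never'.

Answer: 2

Derivation:
Gen 0: 10001111110010
Gen 1 (rule 137): 00101111100000
Gen 2 (rule 193): 10000111101111
Gen 3 (rule 101): 10110000110001
Gen 4 (rule 105): 01110110110100
Gen 5 (rule 137): 01100100100001
Gen 6 (rule 193): 00100000001100
Gen 7 (rule 101): 10101111100101
Gen 8 (rule 105): 01011000100010
Gen 9 (rule 137): 00010010001000
Gen 10 (rule 193): 11000000100011
Gen 11 (rule 101): 01011110101001
Gen 12 (rule 105): 00110011010000
Gen 13 (rule 137): 10100010000111
Gen 14 (rule 193): 00001000110011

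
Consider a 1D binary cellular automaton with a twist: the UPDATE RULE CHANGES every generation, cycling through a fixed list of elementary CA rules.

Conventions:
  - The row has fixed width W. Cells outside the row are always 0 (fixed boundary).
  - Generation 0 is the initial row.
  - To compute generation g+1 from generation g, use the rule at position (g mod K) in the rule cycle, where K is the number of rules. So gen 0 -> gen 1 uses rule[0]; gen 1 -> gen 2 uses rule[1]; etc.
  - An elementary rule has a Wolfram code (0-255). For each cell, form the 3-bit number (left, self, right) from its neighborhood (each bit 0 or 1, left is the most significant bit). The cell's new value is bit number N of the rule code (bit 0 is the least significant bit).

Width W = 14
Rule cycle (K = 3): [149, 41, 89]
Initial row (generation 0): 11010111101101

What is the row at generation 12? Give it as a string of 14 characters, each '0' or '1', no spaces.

Answer: 00011110011111

Derivation:
Gen 0: 11010111101101
Gen 1 (rule 149): 00010011000001
Gen 2 (rule 41): 11000010011100
Gen 3 (rule 89): 11111001010111
Gen 4 (rule 149): 01110101010010
Gen 5 (rule 41): 01001010100000
Gen 6 (rule 89): 00100000011111
Gen 7 (rule 149): 10111111001110
Gen 8 (rule 41): 01100000001000
Gen 9 (rule 89): 01111111100111
Gen 10 (rule 149): 00111111010010
Gen 11 (rule 41): 10100000100000
Gen 12 (rule 89): 00011110011111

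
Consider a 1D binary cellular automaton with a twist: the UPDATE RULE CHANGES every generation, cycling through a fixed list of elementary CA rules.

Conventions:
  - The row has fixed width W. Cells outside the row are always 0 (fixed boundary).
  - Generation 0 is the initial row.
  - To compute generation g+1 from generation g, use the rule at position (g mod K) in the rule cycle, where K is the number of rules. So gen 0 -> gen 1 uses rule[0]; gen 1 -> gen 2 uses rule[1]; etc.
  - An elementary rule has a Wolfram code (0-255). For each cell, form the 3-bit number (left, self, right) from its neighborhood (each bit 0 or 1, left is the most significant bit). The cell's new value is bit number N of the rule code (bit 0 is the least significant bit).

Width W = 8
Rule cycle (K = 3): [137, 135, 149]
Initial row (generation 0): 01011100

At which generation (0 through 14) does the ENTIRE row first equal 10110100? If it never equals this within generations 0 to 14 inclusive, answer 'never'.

Answer: never

Derivation:
Gen 0: 01011100
Gen 1 (rule 137): 00011001
Gen 2 (rule 135): 11100011
Gen 3 (rule 149): 01011000
Gen 4 (rule 137): 00010011
Gen 5 (rule 135): 11110100
Gen 6 (rule 149): 01100111
Gen 7 (rule 137): 01000110
Gen 8 (rule 135): 11011000
Gen 9 (rule 149): 00000111
Gen 10 (rule 137): 11110110
Gen 11 (rule 135): 01100000
Gen 12 (rule 149): 00011111
Gen 13 (rule 137): 11011110
Gen 14 (rule 135): 00001100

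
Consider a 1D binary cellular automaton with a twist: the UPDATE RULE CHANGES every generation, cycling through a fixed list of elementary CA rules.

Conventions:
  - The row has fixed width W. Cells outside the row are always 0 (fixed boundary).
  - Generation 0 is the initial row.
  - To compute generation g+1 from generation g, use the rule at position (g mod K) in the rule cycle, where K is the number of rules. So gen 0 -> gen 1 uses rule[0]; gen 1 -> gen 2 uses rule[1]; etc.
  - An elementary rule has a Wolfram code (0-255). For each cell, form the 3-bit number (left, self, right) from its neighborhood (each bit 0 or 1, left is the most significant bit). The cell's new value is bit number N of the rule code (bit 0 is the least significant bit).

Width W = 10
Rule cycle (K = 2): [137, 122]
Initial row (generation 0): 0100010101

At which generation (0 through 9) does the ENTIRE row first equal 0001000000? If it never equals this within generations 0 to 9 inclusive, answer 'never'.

Answer: 1

Derivation:
Gen 0: 0100010101
Gen 1 (rule 137): 0001000000
Gen 2 (rule 122): 0010100000
Gen 3 (rule 137): 1000001111
Gen 4 (rule 122): 0100011001
Gen 5 (rule 137): 0001010000
Gen 6 (rule 122): 0010101000
Gen 7 (rule 137): 1000000011
Gen 8 (rule 122): 0100000111
Gen 9 (rule 137): 0001110110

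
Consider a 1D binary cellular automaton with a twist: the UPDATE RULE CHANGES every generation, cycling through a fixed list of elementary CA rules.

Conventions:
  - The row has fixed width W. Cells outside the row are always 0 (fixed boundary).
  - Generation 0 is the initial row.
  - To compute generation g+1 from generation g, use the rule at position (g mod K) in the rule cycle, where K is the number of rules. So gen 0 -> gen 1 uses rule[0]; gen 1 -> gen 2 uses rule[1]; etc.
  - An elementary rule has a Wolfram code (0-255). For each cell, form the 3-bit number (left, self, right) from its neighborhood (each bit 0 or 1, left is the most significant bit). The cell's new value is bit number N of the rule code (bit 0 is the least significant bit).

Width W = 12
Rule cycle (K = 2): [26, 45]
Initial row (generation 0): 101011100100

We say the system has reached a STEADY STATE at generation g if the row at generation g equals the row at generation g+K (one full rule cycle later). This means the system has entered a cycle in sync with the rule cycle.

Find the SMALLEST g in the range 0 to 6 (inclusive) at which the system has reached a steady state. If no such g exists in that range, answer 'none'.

Answer: none

Derivation:
Gen 0: 101011100100
Gen 1 (rule 26): 000010011010
Gen 2 (rule 45): 111010010110
Gen 3 (rule 26): 100001100101
Gen 4 (rule 45): 101101000111
Gen 5 (rule 26): 001000101100
Gen 6 (rule 45): 101010111001
Gen 7 (rule 26): 000000100110
Gen 8 (rule 45): 111110100100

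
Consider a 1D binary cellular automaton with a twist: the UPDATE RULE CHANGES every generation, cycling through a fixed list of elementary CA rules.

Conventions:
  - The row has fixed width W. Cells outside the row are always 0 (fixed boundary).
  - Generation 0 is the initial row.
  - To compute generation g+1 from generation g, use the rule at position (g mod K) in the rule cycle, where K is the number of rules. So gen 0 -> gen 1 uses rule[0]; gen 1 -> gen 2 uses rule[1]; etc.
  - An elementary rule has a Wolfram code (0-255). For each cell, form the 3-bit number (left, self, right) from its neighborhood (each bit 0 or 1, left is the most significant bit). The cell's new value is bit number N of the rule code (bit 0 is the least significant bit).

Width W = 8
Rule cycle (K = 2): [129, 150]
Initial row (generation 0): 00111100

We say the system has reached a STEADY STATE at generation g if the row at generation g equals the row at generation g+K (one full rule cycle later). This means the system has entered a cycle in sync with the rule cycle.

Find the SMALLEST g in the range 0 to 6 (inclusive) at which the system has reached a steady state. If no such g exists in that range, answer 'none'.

Answer: 2

Derivation:
Gen 0: 00111100
Gen 1 (rule 129): 10011001
Gen 2 (rule 150): 11100111
Gen 3 (rule 129): 01000010
Gen 4 (rule 150): 11100111
Gen 5 (rule 129): 01000010
Gen 6 (rule 150): 11100111
Gen 7 (rule 129): 01000010
Gen 8 (rule 150): 11100111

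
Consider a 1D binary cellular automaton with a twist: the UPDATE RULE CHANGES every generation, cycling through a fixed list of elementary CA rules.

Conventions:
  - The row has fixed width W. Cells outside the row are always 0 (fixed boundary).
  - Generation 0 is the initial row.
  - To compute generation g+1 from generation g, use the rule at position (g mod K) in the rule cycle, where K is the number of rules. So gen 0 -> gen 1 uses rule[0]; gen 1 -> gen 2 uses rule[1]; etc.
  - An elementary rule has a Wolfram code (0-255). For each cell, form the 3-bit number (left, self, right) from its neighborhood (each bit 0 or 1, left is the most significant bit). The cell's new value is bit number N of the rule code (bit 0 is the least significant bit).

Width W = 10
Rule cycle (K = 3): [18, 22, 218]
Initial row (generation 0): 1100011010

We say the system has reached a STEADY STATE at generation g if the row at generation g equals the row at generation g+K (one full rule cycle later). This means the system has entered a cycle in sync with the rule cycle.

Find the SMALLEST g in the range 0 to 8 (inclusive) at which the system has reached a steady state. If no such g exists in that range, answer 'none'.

Gen 0: 1100011010
Gen 1 (rule 18): 0010100001
Gen 2 (rule 22): 0110110011
Gen 3 (rule 218): 1110111111
Gen 4 (rule 18): 0000000000
Gen 5 (rule 22): 0000000000
Gen 6 (rule 218): 0000000000
Gen 7 (rule 18): 0000000000
Gen 8 (rule 22): 0000000000
Gen 9 (rule 218): 0000000000
Gen 10 (rule 18): 0000000000
Gen 11 (rule 22): 0000000000

Answer: 4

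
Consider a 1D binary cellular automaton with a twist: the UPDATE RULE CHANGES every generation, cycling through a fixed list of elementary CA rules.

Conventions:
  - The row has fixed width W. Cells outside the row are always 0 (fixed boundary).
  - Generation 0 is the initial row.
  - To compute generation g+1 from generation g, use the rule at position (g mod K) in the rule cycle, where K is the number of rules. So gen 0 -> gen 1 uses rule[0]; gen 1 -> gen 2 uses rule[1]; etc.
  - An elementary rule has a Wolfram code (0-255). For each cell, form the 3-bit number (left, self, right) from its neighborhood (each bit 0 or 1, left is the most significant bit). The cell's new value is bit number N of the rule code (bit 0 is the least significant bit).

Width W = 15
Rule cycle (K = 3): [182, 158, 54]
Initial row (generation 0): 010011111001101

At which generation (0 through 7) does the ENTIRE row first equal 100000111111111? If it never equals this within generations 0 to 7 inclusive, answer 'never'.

Gen 0: 010011111001101
Gen 1 (rule 182): 111101110110011
Gen 2 (rule 158): 111001100101110
Gen 3 (rule 54): 000110011110001
Gen 4 (rule 182): 001001101101011
Gen 5 (rule 158): 011111001001010
Gen 6 (rule 54): 100000111111111
Gen 7 (rule 182): 110001011111110

Answer: 6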